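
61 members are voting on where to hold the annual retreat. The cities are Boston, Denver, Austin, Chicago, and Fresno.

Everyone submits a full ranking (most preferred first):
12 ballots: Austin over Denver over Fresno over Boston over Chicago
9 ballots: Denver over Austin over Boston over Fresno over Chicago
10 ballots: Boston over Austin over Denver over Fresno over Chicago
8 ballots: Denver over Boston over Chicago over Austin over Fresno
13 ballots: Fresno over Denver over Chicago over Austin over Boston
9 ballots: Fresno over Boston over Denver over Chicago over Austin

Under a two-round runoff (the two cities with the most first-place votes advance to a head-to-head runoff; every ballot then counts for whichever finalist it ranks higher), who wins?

Round 1 first-place votes: Boston 10, Denver 17, Austin 12, Chicago 0, Fresno 22. Fresno and Denver advance.
Runoff: Fresno is ranked above Denver on 22 ballots, Denver above Fresno on 39.

Denver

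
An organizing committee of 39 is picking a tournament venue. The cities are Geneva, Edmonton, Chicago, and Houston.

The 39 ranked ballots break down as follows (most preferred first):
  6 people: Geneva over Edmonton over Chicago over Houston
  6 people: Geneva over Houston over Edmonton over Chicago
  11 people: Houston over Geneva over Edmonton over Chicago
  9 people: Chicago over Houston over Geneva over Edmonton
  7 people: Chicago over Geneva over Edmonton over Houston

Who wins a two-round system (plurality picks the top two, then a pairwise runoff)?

Geneva

Round 1 first-place votes: Geneva 12, Edmonton 0, Chicago 16, Houston 11. Chicago and Geneva advance.
Runoff: Chicago is ranked above Geneva on 16 ballots, Geneva above Chicago on 23.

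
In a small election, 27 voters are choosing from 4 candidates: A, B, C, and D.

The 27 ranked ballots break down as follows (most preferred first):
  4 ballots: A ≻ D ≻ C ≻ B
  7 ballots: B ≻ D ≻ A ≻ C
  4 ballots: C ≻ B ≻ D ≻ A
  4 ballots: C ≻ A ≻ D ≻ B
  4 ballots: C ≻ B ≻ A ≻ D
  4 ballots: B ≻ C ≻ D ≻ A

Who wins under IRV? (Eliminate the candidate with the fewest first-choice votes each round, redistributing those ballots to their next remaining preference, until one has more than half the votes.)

C

Round 1: A 4, B 11, C 12, D 0. D eliminated.
Round 2: A 4, B 11, C 12. A eliminated.
Round 3: B 11, C 16. C has a majority (≥14).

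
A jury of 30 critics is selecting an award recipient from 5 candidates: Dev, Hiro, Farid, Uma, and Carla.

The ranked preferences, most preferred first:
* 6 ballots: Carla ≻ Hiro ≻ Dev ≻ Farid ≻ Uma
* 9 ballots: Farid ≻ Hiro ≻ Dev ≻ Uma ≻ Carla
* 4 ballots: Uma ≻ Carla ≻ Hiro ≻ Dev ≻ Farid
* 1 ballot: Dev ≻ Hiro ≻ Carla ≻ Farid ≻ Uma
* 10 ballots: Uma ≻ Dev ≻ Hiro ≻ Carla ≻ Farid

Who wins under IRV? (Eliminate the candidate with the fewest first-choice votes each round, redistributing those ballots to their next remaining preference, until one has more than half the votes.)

Farid

Round 1: Dev 1, Hiro 0, Farid 9, Uma 14, Carla 6. Hiro eliminated.
Round 2: Dev 1, Farid 9, Uma 14, Carla 6. Dev eliminated.
Round 3: Farid 9, Uma 14, Carla 7. Carla eliminated.
Round 4: Farid 16, Uma 14. Farid has a majority (≥16).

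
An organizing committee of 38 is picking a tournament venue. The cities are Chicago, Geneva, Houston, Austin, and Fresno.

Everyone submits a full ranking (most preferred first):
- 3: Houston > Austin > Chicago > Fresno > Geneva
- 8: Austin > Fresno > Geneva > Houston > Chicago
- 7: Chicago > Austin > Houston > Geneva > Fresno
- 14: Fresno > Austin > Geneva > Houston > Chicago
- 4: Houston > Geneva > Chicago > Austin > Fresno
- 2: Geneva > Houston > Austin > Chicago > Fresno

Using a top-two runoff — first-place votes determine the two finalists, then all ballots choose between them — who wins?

Austin

Round 1 first-place votes: Chicago 7, Geneva 2, Houston 7, Austin 8, Fresno 14. Fresno and Austin advance.
Runoff: Fresno is ranked above Austin on 14 ballots, Austin above Fresno on 24.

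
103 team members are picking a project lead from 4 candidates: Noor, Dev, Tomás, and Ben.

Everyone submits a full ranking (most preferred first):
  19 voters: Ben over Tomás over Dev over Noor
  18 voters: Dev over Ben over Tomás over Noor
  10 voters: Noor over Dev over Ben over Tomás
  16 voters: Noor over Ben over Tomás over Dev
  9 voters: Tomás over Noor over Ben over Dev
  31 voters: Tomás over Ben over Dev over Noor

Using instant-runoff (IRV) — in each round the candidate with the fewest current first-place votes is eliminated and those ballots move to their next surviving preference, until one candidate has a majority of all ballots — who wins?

Round 1: Noor 26, Dev 18, Tomás 40, Ben 19. Dev eliminated.
Round 2: Noor 26, Tomás 40, Ben 37. Noor eliminated.
Round 3: Tomás 40, Ben 63. Ben has a majority (≥52).

Ben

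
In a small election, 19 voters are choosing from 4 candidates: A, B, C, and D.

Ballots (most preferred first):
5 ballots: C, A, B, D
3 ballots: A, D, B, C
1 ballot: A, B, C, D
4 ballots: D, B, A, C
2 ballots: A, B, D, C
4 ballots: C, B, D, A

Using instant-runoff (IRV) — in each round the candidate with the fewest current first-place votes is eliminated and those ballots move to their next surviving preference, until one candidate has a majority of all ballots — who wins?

Round 1: A 6, B 0, C 9, D 4. B eliminated.
Round 2: A 6, C 9, D 4. D eliminated.
Round 3: A 10, C 9. A has a majority (≥10).

A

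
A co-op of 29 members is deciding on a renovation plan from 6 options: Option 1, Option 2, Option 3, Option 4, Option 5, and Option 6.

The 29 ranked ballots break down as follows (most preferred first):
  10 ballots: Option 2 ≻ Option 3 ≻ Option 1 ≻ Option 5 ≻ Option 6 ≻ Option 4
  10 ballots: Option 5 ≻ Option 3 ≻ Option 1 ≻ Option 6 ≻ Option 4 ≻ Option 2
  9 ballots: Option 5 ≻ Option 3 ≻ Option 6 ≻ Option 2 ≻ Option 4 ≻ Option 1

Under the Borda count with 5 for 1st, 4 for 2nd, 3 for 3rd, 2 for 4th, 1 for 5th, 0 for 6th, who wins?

Option 1: 10×3 + 10×3 + 9×0 = 60
Option 2: 10×5 + 10×0 + 9×2 = 68
Option 3: 10×4 + 10×4 + 9×4 = 116
Option 4: 10×0 + 10×1 + 9×1 = 19
Option 5: 10×2 + 10×5 + 9×5 = 115
Option 6: 10×1 + 10×2 + 9×3 = 57

Option 3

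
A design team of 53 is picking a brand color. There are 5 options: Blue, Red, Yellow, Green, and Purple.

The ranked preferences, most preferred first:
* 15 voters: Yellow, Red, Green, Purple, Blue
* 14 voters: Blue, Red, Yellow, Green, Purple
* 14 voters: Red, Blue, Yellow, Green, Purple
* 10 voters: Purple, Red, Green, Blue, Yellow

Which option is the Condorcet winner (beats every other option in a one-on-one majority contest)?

Red vs Blue: 39–14
Red vs Yellow: 38–15
Red vs Green: 53–0
Red vs Purple: 43–10
Red beats every other option.

Red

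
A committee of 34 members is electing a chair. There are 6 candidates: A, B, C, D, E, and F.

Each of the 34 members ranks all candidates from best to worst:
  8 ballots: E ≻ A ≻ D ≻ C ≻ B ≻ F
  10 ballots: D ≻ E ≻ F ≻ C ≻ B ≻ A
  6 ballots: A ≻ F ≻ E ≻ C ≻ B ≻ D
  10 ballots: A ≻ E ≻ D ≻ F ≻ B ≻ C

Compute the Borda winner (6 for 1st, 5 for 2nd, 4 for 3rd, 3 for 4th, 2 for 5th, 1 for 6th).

E

A: 8×5 + 10×1 + 6×6 + 10×6 = 146
B: 8×2 + 10×2 + 6×2 + 10×2 = 68
C: 8×3 + 10×3 + 6×3 + 10×1 = 82
D: 8×4 + 10×6 + 6×1 + 10×4 = 138
E: 8×6 + 10×5 + 6×4 + 10×5 = 172
F: 8×1 + 10×4 + 6×5 + 10×3 = 108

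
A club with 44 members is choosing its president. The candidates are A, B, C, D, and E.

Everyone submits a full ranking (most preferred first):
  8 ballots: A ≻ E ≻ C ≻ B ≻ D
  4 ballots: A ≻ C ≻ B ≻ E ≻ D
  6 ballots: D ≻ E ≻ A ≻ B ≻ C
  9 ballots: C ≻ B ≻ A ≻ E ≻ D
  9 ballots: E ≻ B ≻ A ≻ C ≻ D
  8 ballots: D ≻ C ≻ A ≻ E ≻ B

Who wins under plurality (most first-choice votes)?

First-place votes: A 12, B 0, C 9, D 14, E 9.

D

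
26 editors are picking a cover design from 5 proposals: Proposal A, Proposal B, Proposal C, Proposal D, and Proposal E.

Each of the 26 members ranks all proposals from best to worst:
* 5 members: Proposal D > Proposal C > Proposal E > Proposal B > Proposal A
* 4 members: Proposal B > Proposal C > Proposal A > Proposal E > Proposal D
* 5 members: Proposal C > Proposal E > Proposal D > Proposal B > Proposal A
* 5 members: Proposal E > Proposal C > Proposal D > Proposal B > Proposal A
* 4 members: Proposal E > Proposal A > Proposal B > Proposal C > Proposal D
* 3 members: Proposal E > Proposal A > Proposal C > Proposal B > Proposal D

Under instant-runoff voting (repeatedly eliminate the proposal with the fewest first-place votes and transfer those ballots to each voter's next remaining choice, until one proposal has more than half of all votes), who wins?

Round 1: Proposal A 0, Proposal B 4, Proposal C 5, Proposal D 5, Proposal E 12. Proposal A eliminated.
Round 2: Proposal B 4, Proposal C 5, Proposal D 5, Proposal E 12. Proposal B eliminated.
Round 3: Proposal C 9, Proposal D 5, Proposal E 12. Proposal D eliminated.
Round 4: Proposal C 14, Proposal E 12. Proposal C has a majority (≥14).

Proposal C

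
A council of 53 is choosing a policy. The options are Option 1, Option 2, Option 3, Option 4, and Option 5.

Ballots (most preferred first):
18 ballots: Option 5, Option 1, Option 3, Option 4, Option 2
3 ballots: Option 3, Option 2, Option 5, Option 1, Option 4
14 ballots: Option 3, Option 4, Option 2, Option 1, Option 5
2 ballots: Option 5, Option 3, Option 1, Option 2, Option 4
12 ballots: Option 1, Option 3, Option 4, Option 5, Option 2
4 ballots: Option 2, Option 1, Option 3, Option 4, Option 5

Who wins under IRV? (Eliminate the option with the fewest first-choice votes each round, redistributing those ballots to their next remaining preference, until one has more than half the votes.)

Round 1: Option 1 12, Option 2 4, Option 3 17, Option 4 0, Option 5 20. Option 4 eliminated.
Round 2: Option 1 12, Option 2 4, Option 3 17, Option 5 20. Option 2 eliminated.
Round 3: Option 1 16, Option 3 17, Option 5 20. Option 1 eliminated.
Round 4: Option 3 33, Option 5 20. Option 3 has a majority (≥27).

Option 3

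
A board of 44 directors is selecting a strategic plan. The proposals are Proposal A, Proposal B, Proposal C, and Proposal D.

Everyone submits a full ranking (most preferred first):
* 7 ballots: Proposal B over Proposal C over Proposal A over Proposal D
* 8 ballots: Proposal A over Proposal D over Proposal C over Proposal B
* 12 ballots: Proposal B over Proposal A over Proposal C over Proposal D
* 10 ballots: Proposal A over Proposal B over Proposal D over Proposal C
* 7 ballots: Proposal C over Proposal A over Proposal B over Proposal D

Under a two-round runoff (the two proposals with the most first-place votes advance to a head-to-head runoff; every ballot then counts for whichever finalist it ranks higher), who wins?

Proposal A

Round 1 first-place votes: Proposal A 18, Proposal B 19, Proposal C 7, Proposal D 0. Proposal B and Proposal A advance.
Runoff: Proposal B is ranked above Proposal A on 19 ballots, Proposal A above Proposal B on 25.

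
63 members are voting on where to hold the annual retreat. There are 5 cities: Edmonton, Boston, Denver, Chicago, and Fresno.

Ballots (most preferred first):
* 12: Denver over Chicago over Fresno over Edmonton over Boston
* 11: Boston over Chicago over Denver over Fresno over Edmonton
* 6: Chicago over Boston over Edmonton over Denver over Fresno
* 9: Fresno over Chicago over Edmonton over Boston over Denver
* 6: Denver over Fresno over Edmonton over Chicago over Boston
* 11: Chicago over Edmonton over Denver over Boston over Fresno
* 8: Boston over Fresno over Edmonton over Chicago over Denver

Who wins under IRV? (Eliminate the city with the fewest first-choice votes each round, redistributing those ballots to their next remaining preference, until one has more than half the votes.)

Round 1: Edmonton 0, Boston 19, Denver 18, Chicago 17, Fresno 9. Edmonton eliminated.
Round 2: Boston 19, Denver 18, Chicago 17, Fresno 9. Fresno eliminated.
Round 3: Boston 19, Denver 18, Chicago 26. Denver eliminated.
Round 4: Boston 19, Chicago 44. Chicago has a majority (≥32).

Chicago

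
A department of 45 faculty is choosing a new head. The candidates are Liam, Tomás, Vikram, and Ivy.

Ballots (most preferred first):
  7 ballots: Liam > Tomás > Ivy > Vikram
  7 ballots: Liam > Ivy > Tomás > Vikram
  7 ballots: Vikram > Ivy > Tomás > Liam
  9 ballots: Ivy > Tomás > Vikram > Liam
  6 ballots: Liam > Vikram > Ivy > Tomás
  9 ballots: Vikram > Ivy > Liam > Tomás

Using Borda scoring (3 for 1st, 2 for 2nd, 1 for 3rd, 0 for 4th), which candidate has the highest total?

Ivy

Liam: 7×3 + 7×3 + 7×0 + 9×0 + 6×3 + 9×1 = 69
Tomás: 7×2 + 7×1 + 7×1 + 9×2 + 6×0 + 9×0 = 46
Vikram: 7×0 + 7×0 + 7×3 + 9×1 + 6×2 + 9×3 = 69
Ivy: 7×1 + 7×2 + 7×2 + 9×3 + 6×1 + 9×2 = 86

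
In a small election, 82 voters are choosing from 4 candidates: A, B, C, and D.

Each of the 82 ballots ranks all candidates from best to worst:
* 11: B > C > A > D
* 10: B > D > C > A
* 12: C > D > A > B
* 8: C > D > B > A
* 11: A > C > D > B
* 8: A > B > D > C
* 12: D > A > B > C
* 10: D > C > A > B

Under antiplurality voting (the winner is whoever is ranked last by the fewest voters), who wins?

D

Last-place votes: A 18, B 33, C 20, D 11.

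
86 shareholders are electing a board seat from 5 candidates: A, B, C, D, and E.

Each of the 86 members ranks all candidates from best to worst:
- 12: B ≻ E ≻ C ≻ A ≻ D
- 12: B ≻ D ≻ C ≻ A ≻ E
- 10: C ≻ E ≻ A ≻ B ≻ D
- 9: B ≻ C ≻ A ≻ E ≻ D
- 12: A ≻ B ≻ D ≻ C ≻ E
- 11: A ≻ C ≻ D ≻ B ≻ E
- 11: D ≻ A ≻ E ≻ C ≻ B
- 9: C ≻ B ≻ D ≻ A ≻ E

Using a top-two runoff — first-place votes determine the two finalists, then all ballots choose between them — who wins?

A

Round 1 first-place votes: A 23, B 33, C 19, D 11, E 0. B and A advance.
Runoff: B is ranked above A on 42 ballots, A above B on 44.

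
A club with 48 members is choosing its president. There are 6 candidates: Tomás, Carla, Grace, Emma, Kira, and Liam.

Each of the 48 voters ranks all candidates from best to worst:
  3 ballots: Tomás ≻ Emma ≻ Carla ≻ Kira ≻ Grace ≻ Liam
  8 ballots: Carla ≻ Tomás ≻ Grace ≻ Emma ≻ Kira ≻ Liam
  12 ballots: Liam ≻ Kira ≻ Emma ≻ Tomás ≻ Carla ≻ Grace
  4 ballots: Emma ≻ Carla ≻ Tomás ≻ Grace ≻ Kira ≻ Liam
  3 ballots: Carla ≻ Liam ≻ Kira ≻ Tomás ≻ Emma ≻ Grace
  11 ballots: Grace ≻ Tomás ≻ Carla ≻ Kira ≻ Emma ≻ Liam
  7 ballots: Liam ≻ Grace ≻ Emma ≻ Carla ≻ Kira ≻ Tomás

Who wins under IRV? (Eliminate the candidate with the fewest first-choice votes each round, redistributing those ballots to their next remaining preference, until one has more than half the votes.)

Carla

Round 1: Tomás 3, Carla 11, Grace 11, Emma 4, Kira 0, Liam 19. Kira eliminated.
Round 2: Tomás 3, Carla 11, Grace 11, Emma 4, Liam 19. Tomás eliminated.
Round 3: Carla 11, Grace 11, Emma 7, Liam 19. Emma eliminated.
Round 4: Carla 18, Grace 11, Liam 19. Grace eliminated.
Round 5: Carla 29, Liam 19. Carla has a majority (≥25).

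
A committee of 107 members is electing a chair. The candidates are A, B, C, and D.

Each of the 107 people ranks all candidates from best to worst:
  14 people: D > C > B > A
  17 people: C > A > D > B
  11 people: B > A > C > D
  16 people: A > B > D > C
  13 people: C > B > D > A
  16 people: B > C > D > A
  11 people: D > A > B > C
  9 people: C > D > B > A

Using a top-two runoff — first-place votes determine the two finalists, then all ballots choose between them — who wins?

Round 1 first-place votes: A 16, B 27, C 39, D 25. C and B advance.
Runoff: C is ranked above B on 53 ballots, B above C on 54.

B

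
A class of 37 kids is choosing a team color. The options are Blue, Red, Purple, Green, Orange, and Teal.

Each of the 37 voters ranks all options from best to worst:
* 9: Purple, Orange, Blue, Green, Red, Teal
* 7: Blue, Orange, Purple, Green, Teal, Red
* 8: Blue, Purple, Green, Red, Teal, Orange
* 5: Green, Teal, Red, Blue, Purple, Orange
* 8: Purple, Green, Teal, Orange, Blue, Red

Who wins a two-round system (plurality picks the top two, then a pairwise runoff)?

Round 1 first-place votes: Blue 15, Red 0, Purple 17, Green 5, Orange 0, Teal 0. Purple and Blue advance.
Runoff: Purple is ranked above Blue on 17 ballots, Blue above Purple on 20.

Blue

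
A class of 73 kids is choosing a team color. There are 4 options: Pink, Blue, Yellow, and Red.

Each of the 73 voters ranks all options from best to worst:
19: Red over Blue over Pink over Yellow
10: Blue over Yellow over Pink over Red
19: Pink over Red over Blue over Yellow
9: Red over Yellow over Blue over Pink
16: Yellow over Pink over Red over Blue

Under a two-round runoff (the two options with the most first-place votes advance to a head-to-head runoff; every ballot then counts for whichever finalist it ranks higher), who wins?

Pink

Round 1 first-place votes: Pink 19, Blue 10, Yellow 16, Red 28. Red and Pink advance.
Runoff: Red is ranked above Pink on 28 ballots, Pink above Red on 45.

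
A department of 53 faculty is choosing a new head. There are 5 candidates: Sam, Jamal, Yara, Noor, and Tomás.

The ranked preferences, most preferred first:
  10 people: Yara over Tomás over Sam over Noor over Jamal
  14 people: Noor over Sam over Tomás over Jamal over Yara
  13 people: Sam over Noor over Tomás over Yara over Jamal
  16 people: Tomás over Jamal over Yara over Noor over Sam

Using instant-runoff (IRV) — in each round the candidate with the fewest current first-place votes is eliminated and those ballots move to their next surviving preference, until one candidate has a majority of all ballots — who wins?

Round 1: Sam 13, Jamal 0, Yara 10, Noor 14, Tomás 16. Jamal eliminated.
Round 2: Sam 13, Yara 10, Noor 14, Tomás 16. Yara eliminated.
Round 3: Sam 13, Noor 14, Tomás 26. Sam eliminated.
Round 4: Noor 27, Tomás 26. Noor has a majority (≥27).

Noor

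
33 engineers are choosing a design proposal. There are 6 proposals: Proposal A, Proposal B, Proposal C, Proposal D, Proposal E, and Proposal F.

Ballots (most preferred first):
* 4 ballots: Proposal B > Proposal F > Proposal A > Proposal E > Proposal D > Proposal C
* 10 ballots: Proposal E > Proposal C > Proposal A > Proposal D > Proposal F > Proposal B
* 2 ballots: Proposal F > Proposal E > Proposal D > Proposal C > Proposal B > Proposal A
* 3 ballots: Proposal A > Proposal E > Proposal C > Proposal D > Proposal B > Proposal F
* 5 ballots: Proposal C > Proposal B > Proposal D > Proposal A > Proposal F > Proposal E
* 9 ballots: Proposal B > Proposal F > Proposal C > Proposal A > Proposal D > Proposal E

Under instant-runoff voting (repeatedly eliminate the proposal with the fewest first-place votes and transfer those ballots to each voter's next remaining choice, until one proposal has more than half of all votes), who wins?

Proposal B

Round 1: Proposal A 3, Proposal B 13, Proposal C 5, Proposal D 0, Proposal E 10, Proposal F 2. Proposal D eliminated.
Round 2: Proposal A 3, Proposal B 13, Proposal C 5, Proposal E 10, Proposal F 2. Proposal F eliminated.
Round 3: Proposal A 3, Proposal B 13, Proposal C 5, Proposal E 12. Proposal A eliminated.
Round 4: Proposal B 13, Proposal C 5, Proposal E 15. Proposal C eliminated.
Round 5: Proposal B 18, Proposal E 15. Proposal B has a majority (≥17).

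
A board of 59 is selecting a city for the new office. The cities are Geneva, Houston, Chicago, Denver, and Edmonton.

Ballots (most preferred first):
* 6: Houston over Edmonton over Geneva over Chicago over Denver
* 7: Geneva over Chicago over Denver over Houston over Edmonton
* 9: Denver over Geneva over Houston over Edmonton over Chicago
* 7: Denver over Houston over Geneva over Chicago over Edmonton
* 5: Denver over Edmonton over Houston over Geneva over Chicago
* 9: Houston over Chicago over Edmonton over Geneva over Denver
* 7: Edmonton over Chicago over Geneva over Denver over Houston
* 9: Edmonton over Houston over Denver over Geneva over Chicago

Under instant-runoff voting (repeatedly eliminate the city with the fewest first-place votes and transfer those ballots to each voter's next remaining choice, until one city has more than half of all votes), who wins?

Round 1: Geneva 7, Houston 15, Chicago 0, Denver 21, Edmonton 16. Chicago eliminated.
Round 2: Geneva 7, Houston 15, Denver 21, Edmonton 16. Geneva eliminated.
Round 3: Houston 15, Denver 28, Edmonton 16. Houston eliminated.
Round 4: Denver 28, Edmonton 31. Edmonton has a majority (≥30).

Edmonton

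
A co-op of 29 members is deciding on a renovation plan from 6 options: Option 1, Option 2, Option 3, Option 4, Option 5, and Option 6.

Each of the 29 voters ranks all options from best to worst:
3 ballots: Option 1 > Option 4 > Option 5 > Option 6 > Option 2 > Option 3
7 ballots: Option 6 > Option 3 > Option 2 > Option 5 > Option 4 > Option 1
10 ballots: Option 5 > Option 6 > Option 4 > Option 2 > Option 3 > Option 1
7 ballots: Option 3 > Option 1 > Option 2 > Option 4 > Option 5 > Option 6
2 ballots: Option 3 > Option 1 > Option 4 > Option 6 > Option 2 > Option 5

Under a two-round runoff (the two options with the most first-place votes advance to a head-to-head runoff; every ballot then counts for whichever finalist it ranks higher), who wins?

Round 1 first-place votes: Option 1 3, Option 2 0, Option 3 9, Option 4 0, Option 5 10, Option 6 7. Option 5 and Option 3 advance.
Runoff: Option 5 is ranked above Option 3 on 13 ballots, Option 3 above Option 5 on 16.

Option 3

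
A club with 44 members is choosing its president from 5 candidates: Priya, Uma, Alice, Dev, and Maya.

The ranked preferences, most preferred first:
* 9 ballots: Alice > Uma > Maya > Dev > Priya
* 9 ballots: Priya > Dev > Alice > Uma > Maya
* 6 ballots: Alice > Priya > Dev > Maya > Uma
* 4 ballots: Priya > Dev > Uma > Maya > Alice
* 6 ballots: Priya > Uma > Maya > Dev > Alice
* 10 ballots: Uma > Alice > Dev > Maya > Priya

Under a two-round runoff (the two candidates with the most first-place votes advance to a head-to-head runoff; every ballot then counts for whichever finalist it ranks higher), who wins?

Alice

Round 1 first-place votes: Priya 19, Uma 10, Alice 15, Dev 0, Maya 0. Priya and Alice advance.
Runoff: Priya is ranked above Alice on 19 ballots, Alice above Priya on 25.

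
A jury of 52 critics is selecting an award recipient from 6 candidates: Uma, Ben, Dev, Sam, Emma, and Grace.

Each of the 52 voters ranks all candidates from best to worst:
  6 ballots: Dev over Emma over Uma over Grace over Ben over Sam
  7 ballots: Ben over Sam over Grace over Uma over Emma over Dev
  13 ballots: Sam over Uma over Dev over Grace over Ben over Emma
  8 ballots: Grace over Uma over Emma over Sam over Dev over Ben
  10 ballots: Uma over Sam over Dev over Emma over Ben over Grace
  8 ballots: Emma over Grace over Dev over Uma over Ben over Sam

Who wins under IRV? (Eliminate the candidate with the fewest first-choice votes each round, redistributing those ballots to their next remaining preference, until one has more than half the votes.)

Uma

Round 1: Uma 10, Ben 7, Dev 6, Sam 13, Emma 8, Grace 8. Dev eliminated.
Round 2: Uma 10, Ben 7, Sam 13, Emma 14, Grace 8. Ben eliminated.
Round 3: Uma 10, Sam 20, Emma 14, Grace 8. Grace eliminated.
Round 4: Uma 18, Sam 20, Emma 14. Emma eliminated.
Round 5: Uma 32, Sam 20. Uma has a majority (≥27).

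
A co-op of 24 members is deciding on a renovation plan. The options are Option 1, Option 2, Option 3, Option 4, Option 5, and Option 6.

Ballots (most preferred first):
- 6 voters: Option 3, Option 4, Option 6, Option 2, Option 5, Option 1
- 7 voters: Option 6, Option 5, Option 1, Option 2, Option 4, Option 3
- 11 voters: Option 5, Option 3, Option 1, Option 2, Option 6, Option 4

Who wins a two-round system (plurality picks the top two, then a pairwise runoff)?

Round 1 first-place votes: Option 1 0, Option 2 0, Option 3 6, Option 4 0, Option 5 11, Option 6 7. Option 5 and Option 6 advance.
Runoff: Option 5 is ranked above Option 6 on 11 ballots, Option 6 above Option 5 on 13.

Option 6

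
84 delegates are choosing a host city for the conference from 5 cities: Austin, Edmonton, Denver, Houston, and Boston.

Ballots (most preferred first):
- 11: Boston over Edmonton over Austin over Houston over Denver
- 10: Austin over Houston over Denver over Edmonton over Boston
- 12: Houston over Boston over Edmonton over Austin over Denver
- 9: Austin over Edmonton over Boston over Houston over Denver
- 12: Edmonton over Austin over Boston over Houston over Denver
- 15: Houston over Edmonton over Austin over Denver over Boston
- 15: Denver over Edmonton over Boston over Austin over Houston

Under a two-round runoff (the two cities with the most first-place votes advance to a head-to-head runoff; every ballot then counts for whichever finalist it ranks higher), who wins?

Austin

Round 1 first-place votes: Austin 19, Edmonton 12, Denver 15, Houston 27, Boston 11. Houston and Austin advance.
Runoff: Houston is ranked above Austin on 27 ballots, Austin above Houston on 57.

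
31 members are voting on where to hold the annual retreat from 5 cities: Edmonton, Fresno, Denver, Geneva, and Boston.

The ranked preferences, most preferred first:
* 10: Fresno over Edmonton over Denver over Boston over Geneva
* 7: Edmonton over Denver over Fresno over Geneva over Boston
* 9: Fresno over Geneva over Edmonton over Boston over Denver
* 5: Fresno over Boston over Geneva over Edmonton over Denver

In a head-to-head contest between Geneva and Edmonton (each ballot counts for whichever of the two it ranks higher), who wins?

Edmonton

Geneva is ranked above Edmonton on 14 ballots; Edmonton above Geneva on 17.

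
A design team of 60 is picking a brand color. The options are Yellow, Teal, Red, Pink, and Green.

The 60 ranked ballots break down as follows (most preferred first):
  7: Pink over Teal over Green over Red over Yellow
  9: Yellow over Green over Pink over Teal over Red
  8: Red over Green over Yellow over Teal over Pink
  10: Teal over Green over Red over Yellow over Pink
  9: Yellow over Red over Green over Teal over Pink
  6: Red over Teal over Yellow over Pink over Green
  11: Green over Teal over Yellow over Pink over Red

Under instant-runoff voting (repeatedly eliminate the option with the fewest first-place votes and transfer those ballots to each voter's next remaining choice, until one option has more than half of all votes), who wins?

Round 1: Yellow 18, Teal 10, Red 14, Pink 7, Green 11. Pink eliminated.
Round 2: Yellow 18, Teal 17, Red 14, Green 11. Green eliminated.
Round 3: Yellow 18, Teal 28, Red 14. Red eliminated.
Round 4: Yellow 26, Teal 34. Teal has a majority (≥31).

Teal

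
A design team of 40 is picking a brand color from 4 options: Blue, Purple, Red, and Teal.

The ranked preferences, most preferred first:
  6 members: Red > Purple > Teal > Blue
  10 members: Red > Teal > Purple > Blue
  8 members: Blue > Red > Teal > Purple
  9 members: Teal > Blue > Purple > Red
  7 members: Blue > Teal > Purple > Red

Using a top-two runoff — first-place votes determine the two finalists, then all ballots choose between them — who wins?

Blue

Round 1 first-place votes: Blue 15, Purple 0, Red 16, Teal 9. Red and Blue advance.
Runoff: Red is ranked above Blue on 16 ballots, Blue above Red on 24.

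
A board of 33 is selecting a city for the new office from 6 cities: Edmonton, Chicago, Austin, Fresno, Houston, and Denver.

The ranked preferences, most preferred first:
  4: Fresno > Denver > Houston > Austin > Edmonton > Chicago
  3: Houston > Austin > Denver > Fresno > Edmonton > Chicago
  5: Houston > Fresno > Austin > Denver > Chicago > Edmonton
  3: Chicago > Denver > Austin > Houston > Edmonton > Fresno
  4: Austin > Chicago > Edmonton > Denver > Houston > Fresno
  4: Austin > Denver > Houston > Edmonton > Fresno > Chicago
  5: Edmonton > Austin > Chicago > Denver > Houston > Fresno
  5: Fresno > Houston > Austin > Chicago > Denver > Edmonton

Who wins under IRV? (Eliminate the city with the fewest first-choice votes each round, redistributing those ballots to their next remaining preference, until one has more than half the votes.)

Round 1: Edmonton 5, Chicago 3, Austin 8, Fresno 9, Houston 8, Denver 0. Denver eliminated.
Round 2: Edmonton 5, Chicago 3, Austin 8, Fresno 9, Houston 8. Chicago eliminated.
Round 3: Edmonton 5, Austin 11, Fresno 9, Houston 8. Edmonton eliminated.
Round 4: Austin 16, Fresno 9, Houston 8. Houston eliminated.
Round 5: Austin 19, Fresno 14. Austin has a majority (≥17).

Austin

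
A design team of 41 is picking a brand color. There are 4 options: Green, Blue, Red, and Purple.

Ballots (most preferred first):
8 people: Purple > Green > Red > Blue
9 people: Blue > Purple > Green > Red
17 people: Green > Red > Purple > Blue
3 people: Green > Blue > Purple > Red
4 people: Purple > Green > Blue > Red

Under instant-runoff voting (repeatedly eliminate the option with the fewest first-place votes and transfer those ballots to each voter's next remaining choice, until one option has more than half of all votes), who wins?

Purple

Round 1: Green 20, Blue 9, Red 0, Purple 12. Red eliminated.
Round 2: Green 20, Blue 9, Purple 12. Blue eliminated.
Round 3: Green 20, Purple 21. Purple has a majority (≥21).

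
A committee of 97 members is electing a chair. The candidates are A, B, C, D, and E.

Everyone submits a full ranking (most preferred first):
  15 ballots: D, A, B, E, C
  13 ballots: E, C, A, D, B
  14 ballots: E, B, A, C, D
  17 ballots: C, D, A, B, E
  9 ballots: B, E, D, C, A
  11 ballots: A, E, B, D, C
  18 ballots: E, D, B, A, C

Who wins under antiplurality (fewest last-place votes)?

Last-place votes: A 9, B 13, C 44, D 14, E 17.

A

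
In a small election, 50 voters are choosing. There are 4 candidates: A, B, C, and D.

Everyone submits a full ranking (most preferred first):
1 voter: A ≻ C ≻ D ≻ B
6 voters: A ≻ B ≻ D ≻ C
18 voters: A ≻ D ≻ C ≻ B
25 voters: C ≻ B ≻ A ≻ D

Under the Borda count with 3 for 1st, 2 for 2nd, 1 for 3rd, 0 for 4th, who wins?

A: 1×3 + 6×3 + 18×3 + 25×1 = 100
B: 1×0 + 6×2 + 18×0 + 25×2 = 62
C: 1×2 + 6×0 + 18×1 + 25×3 = 95
D: 1×1 + 6×1 + 18×2 + 25×0 = 43

A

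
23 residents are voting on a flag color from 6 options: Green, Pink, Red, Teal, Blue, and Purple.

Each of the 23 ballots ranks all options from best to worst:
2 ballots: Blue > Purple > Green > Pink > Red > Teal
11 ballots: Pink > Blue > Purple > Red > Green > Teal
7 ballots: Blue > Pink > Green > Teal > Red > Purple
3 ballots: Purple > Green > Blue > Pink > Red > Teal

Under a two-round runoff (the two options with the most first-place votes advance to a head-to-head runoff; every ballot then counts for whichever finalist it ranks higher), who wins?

Round 1 first-place votes: Green 0, Pink 11, Red 0, Teal 0, Blue 9, Purple 3. Pink and Blue advance.
Runoff: Pink is ranked above Blue on 11 ballots, Blue above Pink on 12.

Blue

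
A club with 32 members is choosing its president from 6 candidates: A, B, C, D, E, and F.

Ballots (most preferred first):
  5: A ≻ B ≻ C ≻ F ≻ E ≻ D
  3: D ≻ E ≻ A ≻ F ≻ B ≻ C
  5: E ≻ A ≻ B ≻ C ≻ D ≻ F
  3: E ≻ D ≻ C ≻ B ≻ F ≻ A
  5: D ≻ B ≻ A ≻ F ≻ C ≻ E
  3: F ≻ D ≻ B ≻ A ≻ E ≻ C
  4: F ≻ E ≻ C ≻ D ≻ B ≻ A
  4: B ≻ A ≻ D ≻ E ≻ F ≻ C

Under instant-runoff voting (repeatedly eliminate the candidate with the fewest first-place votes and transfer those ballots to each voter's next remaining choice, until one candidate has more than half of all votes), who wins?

Round 1: A 5, B 4, C 0, D 8, E 8, F 7. C eliminated.
Round 2: A 5, B 4, D 8, E 8, F 7. B eliminated.
Round 3: A 9, D 8, E 8, F 7. F eliminated.
Round 4: A 9, D 11, E 12. A eliminated.
Round 5: D 15, E 17. E has a majority (≥17).

E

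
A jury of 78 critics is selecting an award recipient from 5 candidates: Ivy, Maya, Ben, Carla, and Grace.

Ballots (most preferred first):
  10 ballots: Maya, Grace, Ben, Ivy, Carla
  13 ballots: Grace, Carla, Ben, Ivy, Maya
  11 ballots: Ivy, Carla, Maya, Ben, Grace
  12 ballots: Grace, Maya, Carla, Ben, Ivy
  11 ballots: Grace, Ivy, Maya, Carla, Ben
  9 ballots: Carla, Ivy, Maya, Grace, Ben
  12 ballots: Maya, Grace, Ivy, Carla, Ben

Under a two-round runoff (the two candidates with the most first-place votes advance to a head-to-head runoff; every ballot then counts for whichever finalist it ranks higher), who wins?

Round 1 first-place votes: Ivy 11, Maya 22, Ben 0, Carla 9, Grace 36. Grace and Maya advance.
Runoff: Grace is ranked above Maya on 36 ballots, Maya above Grace on 42.

Maya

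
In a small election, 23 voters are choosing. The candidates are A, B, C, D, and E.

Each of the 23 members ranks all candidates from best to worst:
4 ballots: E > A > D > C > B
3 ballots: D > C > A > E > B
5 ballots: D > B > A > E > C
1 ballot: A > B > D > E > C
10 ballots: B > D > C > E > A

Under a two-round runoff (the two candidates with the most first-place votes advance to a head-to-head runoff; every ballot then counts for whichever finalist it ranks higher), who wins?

Round 1 first-place votes: A 1, B 10, C 0, D 8, E 4. B and D advance.
Runoff: B is ranked above D on 11 ballots, D above B on 12.

D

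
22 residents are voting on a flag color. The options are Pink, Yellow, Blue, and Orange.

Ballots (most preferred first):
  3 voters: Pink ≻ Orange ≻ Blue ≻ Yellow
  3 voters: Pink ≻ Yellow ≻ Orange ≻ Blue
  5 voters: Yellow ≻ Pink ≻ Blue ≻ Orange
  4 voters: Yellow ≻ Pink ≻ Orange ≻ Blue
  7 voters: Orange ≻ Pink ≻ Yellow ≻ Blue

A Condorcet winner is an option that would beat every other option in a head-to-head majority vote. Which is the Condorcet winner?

Pink

Pink vs Yellow: 13–9
Pink vs Blue: 22–0
Pink vs Orange: 15–7
Pink beats every other option.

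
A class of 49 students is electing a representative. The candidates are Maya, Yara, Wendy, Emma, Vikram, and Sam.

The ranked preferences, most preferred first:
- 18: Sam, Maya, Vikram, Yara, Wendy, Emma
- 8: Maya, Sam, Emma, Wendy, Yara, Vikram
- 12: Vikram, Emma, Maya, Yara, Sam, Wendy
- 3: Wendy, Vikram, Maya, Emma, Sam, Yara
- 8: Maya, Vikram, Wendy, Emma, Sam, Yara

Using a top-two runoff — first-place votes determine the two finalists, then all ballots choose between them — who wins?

Round 1 first-place votes: Maya 16, Yara 0, Wendy 3, Emma 0, Vikram 12, Sam 18. Sam and Maya advance.
Runoff: Sam is ranked above Maya on 18 ballots, Maya above Sam on 31.

Maya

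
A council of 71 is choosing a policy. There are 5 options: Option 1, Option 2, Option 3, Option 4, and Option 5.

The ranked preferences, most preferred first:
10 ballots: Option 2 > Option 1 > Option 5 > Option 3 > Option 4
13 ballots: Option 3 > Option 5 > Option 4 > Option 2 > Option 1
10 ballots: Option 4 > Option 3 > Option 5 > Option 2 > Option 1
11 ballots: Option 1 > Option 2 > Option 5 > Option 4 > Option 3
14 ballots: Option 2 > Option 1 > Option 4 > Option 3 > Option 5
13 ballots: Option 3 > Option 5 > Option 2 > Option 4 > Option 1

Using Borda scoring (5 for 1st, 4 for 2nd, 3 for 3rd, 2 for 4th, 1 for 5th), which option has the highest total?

Option 2

Option 1: 10×4 + 13×1 + 10×1 + 11×5 + 14×4 + 13×1 = 187
Option 2: 10×5 + 13×2 + 10×2 + 11×4 + 14×5 + 13×3 = 249
Option 3: 10×2 + 13×5 + 10×4 + 11×1 + 14×2 + 13×5 = 229
Option 4: 10×1 + 13×3 + 10×5 + 11×2 + 14×3 + 13×2 = 189
Option 5: 10×3 + 13×4 + 10×3 + 11×3 + 14×1 + 13×4 = 211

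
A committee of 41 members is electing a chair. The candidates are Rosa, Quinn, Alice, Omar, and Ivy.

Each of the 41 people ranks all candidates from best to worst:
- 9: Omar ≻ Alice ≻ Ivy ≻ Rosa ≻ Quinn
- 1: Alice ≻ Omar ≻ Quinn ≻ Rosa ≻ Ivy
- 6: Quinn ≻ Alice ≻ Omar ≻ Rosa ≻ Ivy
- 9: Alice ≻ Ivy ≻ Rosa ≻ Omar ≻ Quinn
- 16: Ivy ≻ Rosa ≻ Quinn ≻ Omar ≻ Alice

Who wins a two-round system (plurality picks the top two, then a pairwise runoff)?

Alice

Round 1 first-place votes: Rosa 0, Quinn 6, Alice 10, Omar 9, Ivy 16. Ivy and Alice advance.
Runoff: Ivy is ranked above Alice on 16 ballots, Alice above Ivy on 25.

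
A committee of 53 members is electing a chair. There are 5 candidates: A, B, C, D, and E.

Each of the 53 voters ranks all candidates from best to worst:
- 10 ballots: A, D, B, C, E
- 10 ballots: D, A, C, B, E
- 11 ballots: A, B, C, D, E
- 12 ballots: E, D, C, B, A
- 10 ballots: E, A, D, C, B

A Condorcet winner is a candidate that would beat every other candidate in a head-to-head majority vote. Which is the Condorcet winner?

A vs B: 41–12
A vs C: 41–12
A vs D: 31–22
A vs E: 31–22
A beats every other candidate.

A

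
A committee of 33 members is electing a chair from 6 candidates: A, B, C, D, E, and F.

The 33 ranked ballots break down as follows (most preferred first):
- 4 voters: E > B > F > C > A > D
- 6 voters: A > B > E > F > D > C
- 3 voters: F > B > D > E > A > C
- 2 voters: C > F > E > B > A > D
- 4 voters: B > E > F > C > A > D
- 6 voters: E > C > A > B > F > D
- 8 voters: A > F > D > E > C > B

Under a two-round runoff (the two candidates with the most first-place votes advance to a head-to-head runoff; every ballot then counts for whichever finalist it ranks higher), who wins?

E

Round 1 first-place votes: A 14, B 4, C 2, D 0, E 10, F 3. A and E advance.
Runoff: A is ranked above E on 14 ballots, E above A on 19.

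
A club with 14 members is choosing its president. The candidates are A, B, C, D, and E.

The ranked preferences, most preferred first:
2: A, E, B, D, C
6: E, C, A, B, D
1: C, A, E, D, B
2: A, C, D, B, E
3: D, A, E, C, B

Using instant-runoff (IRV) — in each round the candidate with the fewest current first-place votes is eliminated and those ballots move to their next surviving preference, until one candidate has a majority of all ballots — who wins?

Round 1: A 4, B 0, C 1, D 3, E 6. B eliminated.
Round 2: A 4, C 1, D 3, E 6. C eliminated.
Round 3: A 5, D 3, E 6. D eliminated.
Round 4: A 8, E 6. A has a majority (≥8).

A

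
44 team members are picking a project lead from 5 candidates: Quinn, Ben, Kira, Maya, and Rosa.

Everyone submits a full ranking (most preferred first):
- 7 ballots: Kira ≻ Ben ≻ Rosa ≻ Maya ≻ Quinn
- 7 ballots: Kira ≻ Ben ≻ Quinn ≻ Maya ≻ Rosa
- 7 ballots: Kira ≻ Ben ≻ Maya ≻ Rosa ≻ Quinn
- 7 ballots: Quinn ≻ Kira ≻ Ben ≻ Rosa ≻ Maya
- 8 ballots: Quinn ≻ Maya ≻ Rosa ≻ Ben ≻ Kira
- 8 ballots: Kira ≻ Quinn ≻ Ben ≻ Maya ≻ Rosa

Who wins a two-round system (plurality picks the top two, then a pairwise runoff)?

Round 1 first-place votes: Quinn 15, Ben 0, Kira 29, Maya 0, Rosa 0. Kira and Quinn advance.
Runoff: Kira is ranked above Quinn on 29 ballots, Quinn above Kira on 15.

Kira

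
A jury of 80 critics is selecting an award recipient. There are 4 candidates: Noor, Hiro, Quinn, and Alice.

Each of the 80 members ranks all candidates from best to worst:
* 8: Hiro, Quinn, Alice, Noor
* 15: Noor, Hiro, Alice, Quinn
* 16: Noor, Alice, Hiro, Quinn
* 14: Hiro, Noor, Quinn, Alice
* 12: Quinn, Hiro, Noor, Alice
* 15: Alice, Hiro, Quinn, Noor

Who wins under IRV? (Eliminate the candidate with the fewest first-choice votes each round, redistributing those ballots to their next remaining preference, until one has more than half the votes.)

Round 1: Noor 31, Hiro 22, Quinn 12, Alice 15. Quinn eliminated.
Round 2: Noor 31, Hiro 34, Alice 15. Alice eliminated.
Round 3: Noor 31, Hiro 49. Hiro has a majority (≥41).

Hiro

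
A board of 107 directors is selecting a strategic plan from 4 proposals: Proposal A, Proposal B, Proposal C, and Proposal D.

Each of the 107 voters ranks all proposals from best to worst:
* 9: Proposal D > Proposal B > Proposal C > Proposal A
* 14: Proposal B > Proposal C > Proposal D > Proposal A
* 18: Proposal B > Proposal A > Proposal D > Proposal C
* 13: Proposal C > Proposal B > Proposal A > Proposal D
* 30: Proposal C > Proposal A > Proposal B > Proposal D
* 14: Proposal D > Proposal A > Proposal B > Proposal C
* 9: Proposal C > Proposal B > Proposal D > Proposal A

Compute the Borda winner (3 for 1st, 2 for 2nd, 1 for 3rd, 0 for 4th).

Proposal A: 9×0 + 14×0 + 18×2 + 13×1 + 30×2 + 14×2 + 9×0 = 137
Proposal B: 9×2 + 14×3 + 18×3 + 13×2 + 30×1 + 14×1 + 9×2 = 202
Proposal C: 9×1 + 14×2 + 18×0 + 13×3 + 30×3 + 14×0 + 9×3 = 193
Proposal D: 9×3 + 14×1 + 18×1 + 13×0 + 30×0 + 14×3 + 9×1 = 110

Proposal B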